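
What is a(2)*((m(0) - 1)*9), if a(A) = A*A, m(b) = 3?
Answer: 72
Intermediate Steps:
a(A) = A**2
a(2)*((m(0) - 1)*9) = 2**2*((3 - 1)*9) = 4*(2*9) = 4*18 = 72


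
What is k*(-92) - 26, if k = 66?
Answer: -6098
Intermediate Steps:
k*(-92) - 26 = 66*(-92) - 26 = -6072 - 26 = -6098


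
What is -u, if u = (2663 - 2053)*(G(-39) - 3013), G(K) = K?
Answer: 1861720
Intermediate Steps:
u = -1861720 (u = (2663 - 2053)*(-39 - 3013) = 610*(-3052) = -1861720)
-u = -1*(-1861720) = 1861720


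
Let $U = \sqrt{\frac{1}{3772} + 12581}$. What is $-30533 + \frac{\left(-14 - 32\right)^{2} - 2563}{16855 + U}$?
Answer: $- \frac{32717478035734631}{1071543890767} + \frac{2682 \sqrt{4972285291}}{1071543890767} \approx -30533.0$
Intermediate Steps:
$U = \frac{3 \sqrt{4972285291}}{1886}$ ($U = \sqrt{\frac{1}{3772} + 12581} = \sqrt{\frac{47455533}{3772}} = \frac{3 \sqrt{4972285291}}{1886} \approx 112.17$)
$-30533 + \frac{\left(-14 - 32\right)^{2} - 2563}{16855 + U} = -30533 + \frac{\left(-14 - 32\right)^{2} - 2563}{16855 + \frac{3 \sqrt{4972285291}}{1886}} = -30533 + \frac{\left(-46\right)^{2} - 2563}{16855 + \frac{3 \sqrt{4972285291}}{1886}} = -30533 + \frac{2116 - 2563}{16855 + \frac{3 \sqrt{4972285291}}{1886}} = -30533 - \frac{447}{16855 + \frac{3 \sqrt{4972285291}}{1886}}$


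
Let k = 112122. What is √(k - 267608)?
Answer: I*√155486 ≈ 394.32*I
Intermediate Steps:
√(k - 267608) = √(112122 - 267608) = √(-155486) = I*√155486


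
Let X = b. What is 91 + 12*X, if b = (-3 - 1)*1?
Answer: 43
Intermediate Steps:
b = -4 (b = -4*1 = -4)
X = -4
91 + 12*X = 91 + 12*(-4) = 91 - 48 = 43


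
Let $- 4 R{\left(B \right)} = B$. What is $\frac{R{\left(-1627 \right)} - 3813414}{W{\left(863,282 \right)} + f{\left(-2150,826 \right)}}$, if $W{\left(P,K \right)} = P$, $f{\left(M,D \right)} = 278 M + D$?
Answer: $\frac{1173233}{183388} \approx 6.3975$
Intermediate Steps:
$f{\left(M,D \right)} = D + 278 M$
$R{\left(B \right)} = - \frac{B}{4}$
$\frac{R{\left(-1627 \right)} - 3813414}{W{\left(863,282 \right)} + f{\left(-2150,826 \right)}} = \frac{\left(- \frac{1}{4}\right) \left(-1627\right) - 3813414}{863 + \left(826 + 278 \left(-2150\right)\right)} = \frac{\frac{1627}{4} - 3813414}{863 + \left(826 - 597700\right)} = - \frac{15252029}{4 \left(863 - 596874\right)} = - \frac{15252029}{4 \left(-596011\right)} = \left(- \frac{15252029}{4}\right) \left(- \frac{1}{596011}\right) = \frac{1173233}{183388}$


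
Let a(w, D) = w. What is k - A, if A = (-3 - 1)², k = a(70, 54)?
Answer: 54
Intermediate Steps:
k = 70
A = 16 (A = (-4)² = 16)
k - A = 70 - 1*16 = 70 - 16 = 54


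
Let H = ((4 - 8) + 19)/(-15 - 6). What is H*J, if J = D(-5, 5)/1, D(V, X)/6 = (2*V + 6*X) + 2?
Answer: -660/7 ≈ -94.286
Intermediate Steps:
H = -5/7 (H = (-4 + 19)/(-21) = 15*(-1/21) = -5/7 ≈ -0.71429)
D(V, X) = 12 + 12*V + 36*X (D(V, X) = 6*((2*V + 6*X) + 2) = 6*(2 + 2*V + 6*X) = 12 + 12*V + 36*X)
J = 132 (J = (12 + 12*(-5) + 36*5)/1 = (12 - 60 + 180)*1 = 132*1 = 132)
H*J = -5/7*132 = -660/7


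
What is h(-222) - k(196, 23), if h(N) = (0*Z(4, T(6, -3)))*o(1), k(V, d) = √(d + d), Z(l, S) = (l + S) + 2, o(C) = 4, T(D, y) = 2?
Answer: -√46 ≈ -6.7823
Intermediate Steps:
Z(l, S) = 2 + S + l (Z(l, S) = (S + l) + 2 = 2 + S + l)
k(V, d) = √2*√d (k(V, d) = √(2*d) = √2*√d)
h(N) = 0 (h(N) = (0*(2 + 2 + 4))*4 = (0*8)*4 = 0*4 = 0)
h(-222) - k(196, 23) = 0 - √2*√23 = 0 - √46 = -√46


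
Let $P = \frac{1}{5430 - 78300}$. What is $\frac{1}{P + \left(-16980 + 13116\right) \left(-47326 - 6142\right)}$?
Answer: $\frac{72870}{15054967650239} \approx 4.8403 \cdot 10^{-9}$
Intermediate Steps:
$P = - \frac{1}{72870}$ ($P = \frac{1}{-72870} = - \frac{1}{72870} \approx -1.3723 \cdot 10^{-5}$)
$\frac{1}{P + \left(-16980 + 13116\right) \left(-47326 - 6142\right)} = \frac{1}{- \frac{1}{72870} + \left(-16980 + 13116\right) \left(-47326 - 6142\right)} = \frac{1}{- \frac{1}{72870} - -206600352} = \frac{1}{- \frac{1}{72870} + 206600352} = \frac{1}{\frac{15054967650239}{72870}} = \frac{72870}{15054967650239}$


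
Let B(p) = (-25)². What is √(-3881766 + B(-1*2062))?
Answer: I*√3881141 ≈ 1970.1*I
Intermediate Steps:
B(p) = 625
√(-3881766 + B(-1*2062)) = √(-3881766 + 625) = √(-3881141) = I*√3881141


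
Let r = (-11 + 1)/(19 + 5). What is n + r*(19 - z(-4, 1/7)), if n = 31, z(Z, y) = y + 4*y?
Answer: 491/21 ≈ 23.381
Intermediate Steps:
z(Z, y) = 5*y
r = -5/12 (r = -10/24 = -10*1/24 = -5/12 ≈ -0.41667)
n + r*(19 - z(-4, 1/7)) = 31 - 5*(19 - 5*1/7)/12 = 31 - 5*(19 - 5*1*(1/7))/12 = 31 - 5*(19 - 5/7)/12 = 31 - 5/12*128/7 = 31 - 160/21 = 491/21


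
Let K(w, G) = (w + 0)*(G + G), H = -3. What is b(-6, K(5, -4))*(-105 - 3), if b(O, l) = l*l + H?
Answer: -172476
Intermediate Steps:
K(w, G) = 2*G*w (K(w, G) = w*(2*G) = 2*G*w)
b(O, l) = -3 + l**2 (b(O, l) = l*l - 3 = l**2 - 3 = -3 + l**2)
b(-6, K(5, -4))*(-105 - 3) = (-3 + (2*(-4)*5)**2)*(-105 - 3) = (-3 + (-40)**2)*(-108) = (-3 + 1600)*(-108) = 1597*(-108) = -172476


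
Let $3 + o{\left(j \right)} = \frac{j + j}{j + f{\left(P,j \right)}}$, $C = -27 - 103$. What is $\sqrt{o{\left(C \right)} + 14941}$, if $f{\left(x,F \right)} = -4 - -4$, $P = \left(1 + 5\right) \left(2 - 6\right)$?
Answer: $6 \sqrt{415} \approx 122.23$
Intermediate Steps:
$P = -24$ ($P = 6 \left(-4\right) = -24$)
$f{\left(x,F \right)} = 0$ ($f{\left(x,F \right)} = -4 + 4 = 0$)
$C = -130$
$o{\left(j \right)} = -1$ ($o{\left(j \right)} = -3 + \frac{j + j}{j + 0} = -3 + \frac{2 j}{j} = -3 + 2 = -1$)
$\sqrt{o{\left(C \right)} + 14941} = \sqrt{-1 + 14941} = \sqrt{14940} = 6 \sqrt{415}$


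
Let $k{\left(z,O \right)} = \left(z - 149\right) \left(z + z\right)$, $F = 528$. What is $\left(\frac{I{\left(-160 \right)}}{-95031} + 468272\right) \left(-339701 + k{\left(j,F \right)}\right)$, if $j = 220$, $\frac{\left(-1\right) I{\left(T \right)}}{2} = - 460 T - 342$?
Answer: $- \frac{13726669639843028}{95031} \approx -1.4444 \cdot 10^{11}$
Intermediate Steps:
$I{\left(T \right)} = 684 + 920 T$ ($I{\left(T \right)} = - 2 \left(- 460 T - 342\right) = - 2 \left(-342 - 460 T\right) = 684 + 920 T$)
$k{\left(z,O \right)} = 2 z \left(-149 + z\right)$ ($k{\left(z,O \right)} = \left(z - 149\right) 2 z = \left(-149 + z\right) 2 z = 2 z \left(-149 + z\right)$)
$\left(\frac{I{\left(-160 \right)}}{-95031} + 468272\right) \left(-339701 + k{\left(j,F \right)}\right) = \left(\frac{684 + 920 \left(-160\right)}{-95031} + 468272\right) \left(-339701 + 2 \cdot 220 \left(-149 + 220\right)\right) = \left(\left(684 - 147200\right) \left(- \frac{1}{95031}\right) + 468272\right) \left(-339701 + 2 \cdot 220 \cdot 71\right) = \left(\left(-146516\right) \left(- \frac{1}{95031}\right) + 468272\right) \left(-339701 + 31240\right) = \left(\frac{146516}{95031} + 468272\right) \left(-308461\right) = \frac{44500502948}{95031} \left(-308461\right) = - \frac{13726669639843028}{95031}$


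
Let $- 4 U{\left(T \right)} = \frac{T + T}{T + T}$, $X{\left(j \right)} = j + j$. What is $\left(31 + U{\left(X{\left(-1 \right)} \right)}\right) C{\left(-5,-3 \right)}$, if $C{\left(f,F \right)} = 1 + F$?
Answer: $- \frac{123}{2} \approx -61.5$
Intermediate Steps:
$X{\left(j \right)} = 2 j$
$U{\left(T \right)} = - \frac{1}{4}$ ($U{\left(T \right)} = - \frac{\left(T + T\right) \frac{1}{T + T}}{4} = - \frac{2 T \frac{1}{2 T}}{4} = \left(- \frac{1}{4}\right) 1 = - \frac{1}{4}$)
$\left(31 + U{\left(X{\left(-1 \right)} \right)}\right) C{\left(-5,-3 \right)} = \left(31 - \frac{1}{4}\right) \left(1 - 3\right) = \frac{123}{4} \left(-2\right) = - \frac{123}{2}$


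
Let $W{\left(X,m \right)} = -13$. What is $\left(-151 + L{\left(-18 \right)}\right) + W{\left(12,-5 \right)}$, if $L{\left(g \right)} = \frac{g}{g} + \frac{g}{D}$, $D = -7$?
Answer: $- \frac{1123}{7} \approx -160.43$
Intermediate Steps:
$L{\left(g \right)} = 1 - \frac{g}{7}$ ($L{\left(g \right)} = \frac{g}{g} + \frac{g}{-7} = 1 + g \left(- \frac{1}{7}\right) = 1 - \frac{g}{7}$)
$\left(-151 + L{\left(-18 \right)}\right) + W{\left(12,-5 \right)} = \left(-151 + \left(1 - - \frac{18}{7}\right)\right) - 13 = \left(-151 + \left(1 + \frac{18}{7}\right)\right) - 13 = \left(-151 + \frac{25}{7}\right) - 13 = - \frac{1032}{7} - 13 = - \frac{1123}{7}$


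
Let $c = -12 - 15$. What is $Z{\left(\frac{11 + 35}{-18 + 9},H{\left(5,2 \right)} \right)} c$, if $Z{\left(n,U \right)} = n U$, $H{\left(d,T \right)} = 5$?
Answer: $690$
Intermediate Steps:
$Z{\left(n,U \right)} = U n$
$c = -27$ ($c = -12 - 15 = -27$)
$Z{\left(\frac{11 + 35}{-18 + 9},H{\left(5,2 \right)} \right)} c = 5 \frac{11 + 35}{-18 + 9} \left(-27\right) = 5 \frac{46}{-9} \left(-27\right) = 5 \cdot 46 \left(- \frac{1}{9}\right) \left(-27\right) = 5 \left(- \frac{46}{9}\right) \left(-27\right) = \left(- \frac{230}{9}\right) \left(-27\right) = 690$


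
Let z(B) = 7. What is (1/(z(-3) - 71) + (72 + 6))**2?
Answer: 24910081/4096 ≈ 6081.6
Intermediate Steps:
(1/(z(-3) - 71) + (72 + 6))**2 = (1/(7 - 71) + (72 + 6))**2 = (1/(-64) + 78)**2 = (-1/64 + 78)**2 = (4991/64)**2 = 24910081/4096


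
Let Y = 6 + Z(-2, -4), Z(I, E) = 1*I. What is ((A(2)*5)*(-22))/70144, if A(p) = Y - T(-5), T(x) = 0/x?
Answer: -55/8768 ≈ -0.0062728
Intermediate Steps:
T(x) = 0
Z(I, E) = I
Y = 4 (Y = 6 - 2 = 4)
A(p) = 4 (A(p) = 4 - 1*0 = 4 + 0 = 4)
((A(2)*5)*(-22))/70144 = ((4*5)*(-22))/70144 = (20*(-22))*(1/70144) = -440*1/70144 = -55/8768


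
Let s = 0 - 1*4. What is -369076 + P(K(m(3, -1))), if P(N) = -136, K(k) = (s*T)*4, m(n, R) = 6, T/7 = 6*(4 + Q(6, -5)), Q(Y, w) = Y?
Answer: -369212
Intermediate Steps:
T = 420 (T = 7*(6*(4 + 6)) = 7*(6*10) = 7*60 = 420)
s = -4 (s = 0 - 4 = -4)
K(k) = -6720 (K(k) = -4*420*4 = -1680*4 = -6720)
-369076 + P(K(m(3, -1))) = -369076 - 136 = -369212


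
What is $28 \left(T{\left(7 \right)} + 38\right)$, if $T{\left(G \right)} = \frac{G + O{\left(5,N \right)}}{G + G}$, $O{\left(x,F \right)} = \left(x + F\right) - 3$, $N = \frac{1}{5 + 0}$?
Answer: $\frac{5412}{5} \approx 1082.4$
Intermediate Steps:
$N = \frac{1}{5} \approx 0.2$
$O{\left(x,F \right)} = -3 + F + x$ ($O{\left(x,F \right)} = \left(F + x\right) - 3 = -3 + F + x$)
$T{\left(G \right)} = \frac{\frac{11}{5} + G}{2 G}$ ($T{\left(G \right)} = \frac{G + \left(-3 + \frac{1}{5} + 5\right)}{G + G} = \frac{G + \frac{11}{5}}{2 G} = \left(\frac{11}{5} + G\right) \frac{1}{2 G} = \frac{\frac{11}{5} + G}{2 G}$)
$28 \left(T{\left(7 \right)} + 38\right) = 28 \left(\frac{11 + 5 \cdot 7}{10 \cdot 7} + 38\right) = 28 \left(\frac{1}{10} \cdot \frac{1}{7} \left(11 + 35\right) + 38\right) = 28 \left(\frac{1}{10} \cdot \frac{1}{7} \cdot 46 + 38\right) = 28 \left(\frac{23}{35} + 38\right) = 28 \cdot \frac{1353}{35} = \frac{5412}{5}$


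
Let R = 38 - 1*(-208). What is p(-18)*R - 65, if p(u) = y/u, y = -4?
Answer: -31/3 ≈ -10.333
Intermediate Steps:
p(u) = -4/u
R = 246 (R = 38 + 208 = 246)
p(-18)*R - 65 = -4/(-18)*246 - 65 = -4*(-1/18)*246 - 65 = (2/9)*246 - 65 = 164/3 - 65 = -31/3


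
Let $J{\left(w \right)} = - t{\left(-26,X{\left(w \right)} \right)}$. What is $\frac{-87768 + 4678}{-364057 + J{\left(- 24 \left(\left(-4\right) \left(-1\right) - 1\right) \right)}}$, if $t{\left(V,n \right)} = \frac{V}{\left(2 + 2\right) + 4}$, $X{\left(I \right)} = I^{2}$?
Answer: $\frac{66472}{291243} \approx 0.22824$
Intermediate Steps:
$t{\left(V,n \right)} = \frac{V}{8}$ ($t{\left(V,n \right)} = \frac{V}{4 + 4} = \frac{V}{8}$)
$J{\left(w \right)} = \frac{13}{4}$ ($J{\left(w \right)} = - \frac{-26}{8} = \left(-1\right) \left(- \frac{13}{4}\right) = \frac{13}{4}$)
$\frac{-87768 + 4678}{-364057 + J{\left(- 24 \left(\left(-4\right) \left(-1\right) - 1\right) \right)}} = \frac{-87768 + 4678}{-364057 + \frac{13}{4}} = - \frac{83090}{- \frac{1456215}{4}} = \left(-83090\right) \left(- \frac{4}{1456215}\right) = \frac{66472}{291243}$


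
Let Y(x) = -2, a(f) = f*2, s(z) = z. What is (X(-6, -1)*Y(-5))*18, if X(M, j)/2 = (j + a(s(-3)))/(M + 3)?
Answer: -168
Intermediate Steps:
a(f) = 2*f
X(M, j) = 2*(-6 + j)/(3 + M) (X(M, j) = 2*((j + 2*(-3))/(M + 3)) = 2*((j - 6)/(3 + M)) = 2*((-6 + j)/(3 + M)) = 2*(-6 + j)/(3 + M))
(X(-6, -1)*Y(-5))*18 = ((2*(-6 - 1)/(3 - 6))*(-2))*18 = ((2*(-7)/(-3))*(-2))*18 = ((2*(-⅓)*(-7))*(-2))*18 = ((14/3)*(-2))*18 = -28/3*18 = -168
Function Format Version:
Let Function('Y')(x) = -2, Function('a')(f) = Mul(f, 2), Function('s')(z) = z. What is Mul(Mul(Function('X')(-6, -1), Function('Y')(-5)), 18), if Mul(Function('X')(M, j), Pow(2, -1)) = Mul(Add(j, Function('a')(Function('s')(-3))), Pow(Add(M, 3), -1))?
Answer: -168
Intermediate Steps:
Function('a')(f) = Mul(2, f)
Function('X')(M, j) = Mul(2, Pow(Add(3, M), -1), Add(-6, j)) (Function('X')(M, j) = Mul(2, Mul(Add(j, Mul(2, -3)), Pow(Add(M, 3), -1))) = Mul(2, Mul(Add(j, -6), Pow(Add(3, M), -1))) = Mul(2, Mul(Add(-6, j), Pow(Add(3, M), -1))) = Mul(2, Mul(Pow(Add(3, M), -1), Add(-6, j))) = Mul(2, Pow(Add(3, M), -1), Add(-6, j)))
Mul(Mul(Function('X')(-6, -1), Function('Y')(-5)), 18) = Mul(Mul(Mul(2, Pow(Add(3, -6), -1), Add(-6, -1)), -2), 18) = Mul(Mul(Mul(2, Pow(-3, -1), -7), -2), 18) = Mul(Mul(Mul(2, Rational(-1, 3), -7), -2), 18) = Mul(Mul(Rational(14, 3), -2), 18) = Mul(Rational(-28, 3), 18) = -168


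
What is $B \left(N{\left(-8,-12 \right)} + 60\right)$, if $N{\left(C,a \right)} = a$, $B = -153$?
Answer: $-7344$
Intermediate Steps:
$B \left(N{\left(-8,-12 \right)} + 60\right) = - 153 \left(-12 + 60\right) = \left(-153\right) 48 = -7344$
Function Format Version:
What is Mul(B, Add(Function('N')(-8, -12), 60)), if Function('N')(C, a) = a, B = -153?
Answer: -7344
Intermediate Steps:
Mul(B, Add(Function('N')(-8, -12), 60)) = Mul(-153, Add(-12, 60)) = Mul(-153, 48) = -7344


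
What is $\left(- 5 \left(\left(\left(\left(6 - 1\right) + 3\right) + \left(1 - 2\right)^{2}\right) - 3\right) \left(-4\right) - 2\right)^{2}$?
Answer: $13924$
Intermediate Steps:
$\left(- 5 \left(\left(\left(\left(6 - 1\right) + 3\right) + \left(1 - 2\right)^{2}\right) - 3\right) \left(-4\right) - 2\right)^{2} = \left(- 5 \left(\left(\left(\left(6 - 1\right) + 3\right) + \left(-1\right)^{2}\right) - 3\right) \left(-4\right) - 2\right)^{2} = \left(- 5 \left(\left(\left(5 + 3\right) + 1\right) - 3\right) \left(-4\right) - 2\right)^{2} = \left(- 5 \left(\left(8 + 1\right) - 3\right) \left(-4\right) - 2\right)^{2} = \left(- 5 \left(9 - 3\right) \left(-4\right) - 2\right)^{2} = \left(- 5 \cdot 6 \left(-4\right) - 2\right)^{2} = \left(\left(-5\right) \left(-24\right) - 2\right)^{2} = \left(120 - 2\right)^{2} = 118^{2} = 13924$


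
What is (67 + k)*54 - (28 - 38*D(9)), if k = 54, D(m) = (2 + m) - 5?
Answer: 6734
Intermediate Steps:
D(m) = -3 + m
(67 + k)*54 - (28 - 38*D(9)) = (67 + 54)*54 - (28 - 38*(-3 + 9)) = 121*54 - (28 - 38*6) = 6534 - (28 - 228) = 6534 - 1*(-200) = 6534 + 200 = 6734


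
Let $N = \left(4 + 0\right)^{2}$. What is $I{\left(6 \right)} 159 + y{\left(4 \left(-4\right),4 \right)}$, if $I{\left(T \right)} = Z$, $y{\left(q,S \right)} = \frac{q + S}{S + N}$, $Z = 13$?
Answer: $\frac{10332}{5} \approx 2066.4$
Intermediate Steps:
$N = 16$ ($N = 4^{2} = 16$)
$y{\left(q,S \right)} = \frac{S + q}{16 + S}$ ($y{\left(q,S \right)} = \frac{q + S}{S + 16} = \frac{S + q}{16 + S}$)
$I{\left(T \right)} = 13$
$I{\left(6 \right)} 159 + y{\left(4 \left(-4\right),4 \right)} = 13 \cdot 159 + \frac{4 + 4 \left(-4\right)}{16 + 4} = 2067 + \frac{4 - 16}{20} = 2067 + \frac{1}{20} \left(-12\right) = 2067 - \frac{3}{5} = \frac{10332}{5}$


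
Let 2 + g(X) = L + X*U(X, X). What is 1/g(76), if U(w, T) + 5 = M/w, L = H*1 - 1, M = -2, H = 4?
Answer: -1/381 ≈ -0.0026247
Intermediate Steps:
L = 3 (L = 4*1 - 1 = 4 - 1 = 3)
U(w, T) = -5 - 2/w
g(X) = 1 + X*(-5 - 2/X) (g(X) = -2 + (3 + X*(-5 - 2/X)) = 1 + X*(-5 - 2/X))
1/g(76) = 1/(-1 - 5*76) = 1/(-1 - 380) = 1/(-381) = -1/381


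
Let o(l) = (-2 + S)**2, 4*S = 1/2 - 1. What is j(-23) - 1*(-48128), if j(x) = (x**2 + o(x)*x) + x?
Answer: 3105929/64 ≈ 48530.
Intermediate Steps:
S = -1/8 (S = (1/2 - 1)/4 = (1/4)*(-1/2) = -1/8 ≈ -0.12500)
o(l) = 289/64 (o(l) = (-2 - 1/8)**2 = (-17/8)**2 = 289/64)
j(x) = x**2 + 353*x/64 (j(x) = (x**2 + 289*x/64) + x = x**2 + 353*x/64)
j(-23) - 1*(-48128) = (1/64)*(-23)*(353 + 64*(-23)) - 1*(-48128) = (1/64)*(-23)*(353 - 1472) + 48128 = (1/64)*(-23)*(-1119) + 48128 = 25737/64 + 48128 = 3105929/64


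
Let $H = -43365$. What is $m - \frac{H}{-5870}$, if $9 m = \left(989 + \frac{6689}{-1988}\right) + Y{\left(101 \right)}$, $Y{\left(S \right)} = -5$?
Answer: $\frac{1066769603}{10502604} \approx 101.57$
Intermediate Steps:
$m = \frac{1949503}{17892}$ ($m = \frac{\left(989 + \frac{6689}{-1988}\right) - 5}{9} = \frac{\left(989 + 6689 \left(- \frac{1}{1988}\right)\right) - 5}{9} = \frac{\left(989 - \frac{6689}{1988}\right) - 5}{9} = \frac{\frac{1959443}{1988} - 5}{9} = \frac{1}{9} \cdot \frac{1949503}{1988} = \frac{1949503}{17892} \approx 108.96$)
$m - \frac{H}{-5870} = \frac{1949503}{17892} - - \frac{43365}{-5870} = \frac{1949503}{17892} - \left(-43365\right) \left(- \frac{1}{5870}\right) = \frac{1949503}{17892} - \frac{8673}{1174} = \frac{1066769603}{10502604}$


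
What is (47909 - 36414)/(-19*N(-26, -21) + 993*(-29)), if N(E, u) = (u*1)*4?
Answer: -11495/27201 ≈ -0.42259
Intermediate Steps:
N(E, u) = 4*u (N(E, u) = u*4 = 4*u)
(47909 - 36414)/(-19*N(-26, -21) + 993*(-29)) = (47909 - 36414)/(-76*(-21) + 993*(-29)) = 11495/(-19*(-84) - 28797) = 11495/(1596 - 28797) = 11495/(-27201) = 11495*(-1/27201) = -11495/27201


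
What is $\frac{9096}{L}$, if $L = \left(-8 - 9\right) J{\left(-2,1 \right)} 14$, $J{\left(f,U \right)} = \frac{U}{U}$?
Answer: $- \frac{4548}{119} \approx -38.219$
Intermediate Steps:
$J{\left(f,U \right)} = 1$
$L = -238$ ($L = \left(-8 - 9\right) 1 \cdot 14 = \left(-17\right) 1 \cdot 14 = \left(-17\right) 14 = -238$)
$\frac{9096}{L} = \frac{9096}{-238} = 9096 \left(- \frac{1}{238}\right) = - \frac{4548}{119}$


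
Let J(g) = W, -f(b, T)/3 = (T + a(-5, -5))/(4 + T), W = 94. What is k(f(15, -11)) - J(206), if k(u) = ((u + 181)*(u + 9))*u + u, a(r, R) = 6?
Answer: -934417/343 ≈ -2724.2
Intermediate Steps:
f(b, T) = -3*(6 + T)/(4 + T) (f(b, T) = -3*(T + 6)/(4 + T) = -3*(6 + T)/(4 + T))
k(u) = u + u*(9 + u)*(181 + u) (k(u) = ((181 + u)*(9 + u))*u + u = ((9 + u)*(181 + u))*u + u = u*(9 + u)*(181 + u) + u = u + u*(9 + u)*(181 + u))
J(g) = 94
k(f(15, -11)) - J(206) = (3*(-6 - 1*(-11))/(4 - 11))*(1630 + (3*(-6 - 1*(-11))/(4 - 11))² + 190*(3*(-6 - 1*(-11))/(4 - 11))) - 1*94 = (3*(-6 + 11)/(-7))*(1630 + (3*(-6 + 11)/(-7))² + 190*(3*(-6 + 11)/(-7))) - 94 = (3*(-⅐)*5)*(1630 + (3*(-⅐)*5)² + 190*(3*(-⅐)*5)) - 94 = -15*(1630 + (-15/7)² + 190*(-15/7))/7 - 94 = -15*(1630 + 225/49 - 2850/7)/7 - 94 = -15/7*60145/49 - 94 = -902175/343 - 94 = -934417/343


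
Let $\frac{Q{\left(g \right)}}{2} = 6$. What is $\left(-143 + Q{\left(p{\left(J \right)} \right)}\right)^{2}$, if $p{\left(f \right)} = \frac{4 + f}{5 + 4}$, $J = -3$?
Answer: $17161$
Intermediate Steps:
$p{\left(f \right)} = \frac{4}{9} + \frac{f}{9}$ ($p{\left(f \right)} = \frac{4 + f}{9} = \left(4 + f\right) \frac{1}{9} = \frac{4}{9} + \frac{f}{9}$)
$Q{\left(g \right)} = 12$ ($Q{\left(g \right)} = 2 \cdot 6 = 12$)
$\left(-143 + Q{\left(p{\left(J \right)} \right)}\right)^{2} = \left(-143 + 12\right)^{2} = \left(-131\right)^{2} = 17161$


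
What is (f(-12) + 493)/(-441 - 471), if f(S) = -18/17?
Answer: -8363/15504 ≈ -0.53941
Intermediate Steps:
f(S) = -18/17 (f(S) = -18*1/17 = -18/17)
(f(-12) + 493)/(-441 - 471) = (-18/17 + 493)/(-441 - 471) = (8363/17)/(-912) = (8363/17)*(-1/912) = -8363/15504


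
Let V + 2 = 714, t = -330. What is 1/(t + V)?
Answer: 1/382 ≈ 0.0026178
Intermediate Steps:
V = 712 (V = -2 + 714 = 712)
1/(t + V) = 1/(-330 + 712) = 1/382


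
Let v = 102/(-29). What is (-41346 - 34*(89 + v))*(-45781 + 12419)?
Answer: 42814121840/29 ≈ 1.4763e+9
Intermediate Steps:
v = -102/29 (v = 102*(-1/29) = -102/29 ≈ -3.5172)
(-41346 - 34*(89 + v))*(-45781 + 12419) = (-41346 - 34*(89 - 102/29))*(-45781 + 12419) = (-41346 - 34*2479/29)*(-33362) = (-41346 - 84286/29)*(-33362) = -1283320/29*(-33362) = 42814121840/29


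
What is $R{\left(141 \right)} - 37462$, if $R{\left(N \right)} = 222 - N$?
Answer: $-37381$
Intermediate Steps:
$R{\left(141 \right)} - 37462 = \left(222 - 141\right) - 37462 = 81 - 37462 = -37381$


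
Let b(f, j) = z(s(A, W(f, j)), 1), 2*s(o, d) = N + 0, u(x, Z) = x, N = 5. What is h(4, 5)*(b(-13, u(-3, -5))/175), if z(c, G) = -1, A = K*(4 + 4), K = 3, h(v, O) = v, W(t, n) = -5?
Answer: -4/175 ≈ -0.022857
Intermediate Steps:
A = 24 (A = 3*(4 + 4) = 3*8 = 24)
s(o, d) = 5/2 (s(o, d) = (5 + 0)/2 = (½)*5 = 5/2)
b(f, j) = -1
h(4, 5)*(b(-13, u(-3, -5))/175) = 4*(-1/175) = -4/175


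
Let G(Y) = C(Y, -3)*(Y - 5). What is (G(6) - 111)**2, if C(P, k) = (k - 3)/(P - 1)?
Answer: 314721/25 ≈ 12589.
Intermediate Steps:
C(P, k) = (-3 + k)/(-1 + P)
G(Y) = -6*(-5 + Y)/(-1 + Y) (G(Y) = ((-3 - 3)/(-1 + Y))*(Y - 5) = (-6/(-1 + Y))*(-5 + Y) = -6*(-5 + Y)/(-1 + Y))
(G(6) - 111)**2 = (6*(5 - 1*6)/(-1 + 6) - 111)**2 = (6*(5 - 6)/5 - 111)**2 = (6*(1/5)*(-1) - 111)**2 = (-6/5 - 111)**2 = (-561/5)**2 = 314721/25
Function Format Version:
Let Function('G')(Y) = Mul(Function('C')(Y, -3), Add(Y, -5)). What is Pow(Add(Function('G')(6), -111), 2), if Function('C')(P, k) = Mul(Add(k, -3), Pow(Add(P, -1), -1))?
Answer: Rational(314721, 25) ≈ 12589.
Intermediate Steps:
Function('C')(P, k) = Mul(Pow(Add(-1, P), -1), Add(-3, k)) (Function('C')(P, k) = Mul(Add(-3, k), Pow(Add(-1, P), -1)) = Mul(Pow(Add(-1, P), -1), Add(-3, k)))
Function('G')(Y) = Mul(-6, Pow(Add(-1, Y), -1), Add(-5, Y)) (Function('G')(Y) = Mul(Mul(Pow(Add(-1, Y), -1), Add(-3, -3)), Add(Y, -5)) = Mul(Mul(Pow(Add(-1, Y), -1), -6), Add(-5, Y)) = Mul(Mul(-6, Pow(Add(-1, Y), -1)), Add(-5, Y)) = Mul(-6, Pow(Add(-1, Y), -1), Add(-5, Y)))
Pow(Add(Function('G')(6), -111), 2) = Pow(Add(Mul(6, Pow(Add(-1, 6), -1), Add(5, Mul(-1, 6))), -111), 2) = Pow(Add(Mul(6, Pow(5, -1), Add(5, -6)), -111), 2) = Pow(Add(Mul(6, Rational(1, 5), -1), -111), 2) = Pow(Add(Rational(-6, 5), -111), 2) = Pow(Rational(-561, 5), 2) = Rational(314721, 25)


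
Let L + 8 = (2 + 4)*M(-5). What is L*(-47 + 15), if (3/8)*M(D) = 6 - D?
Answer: -5376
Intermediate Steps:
M(D) = 16 - 8*D/3 (M(D) = 8*(6 - D)/3 = 16 - 8*D/3)
L = 168 (L = -8 + (2 + 4)*(16 - 8/3*(-5)) = -8 + 6*(16 + 40/3) = -8 + 6*(88/3) = -8 + 176 = 168)
L*(-47 + 15) = 168*(-47 + 15) = 168*(-32) = -5376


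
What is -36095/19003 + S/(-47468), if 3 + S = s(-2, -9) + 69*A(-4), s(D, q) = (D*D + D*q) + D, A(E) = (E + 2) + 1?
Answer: -428092326/225508601 ≈ -1.8983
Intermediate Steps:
A(E) = 3 + E (A(E) = (2 + E) + 1 = 3 + E)
s(D, q) = D + D² + D*q (s(D, q) = (D² + D*q) + D = D + D² + D*q)
S = -52 (S = -3 + (-2*(1 - 2 - 9) + 69*(3 - 4)) = -3 + (-2*(-10) + 69*(-1)) = -3 + (20 - 69) = -3 - 49 = -52)
-36095/19003 + S/(-47468) = -36095/19003 - 52/(-47468) = -36095*1/19003 - 52*(-1/47468) = -36095/19003 + 13/11867 = -428092326/225508601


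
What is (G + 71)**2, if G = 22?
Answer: 8649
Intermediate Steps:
(G + 71)**2 = (22 + 71)**2 = 93**2 = 8649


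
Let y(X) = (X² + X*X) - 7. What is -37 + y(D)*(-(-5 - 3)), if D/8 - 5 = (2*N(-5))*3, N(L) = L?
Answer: 639907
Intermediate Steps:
D = -200 (D = 40 + 8*((2*(-5))*3) = 40 + 8*(-10*3) = 40 + 8*(-30) = 40 - 240 = -200)
y(X) = -7 + 2*X² (y(X) = (X² + X²) - 7 = 2*X² - 7 = -7 + 2*X²)
-37 + y(D)*(-(-5 - 3)) = -37 + (-7 + 2*(-200)²)*(-(-5 - 3)) = -37 + (-7 + 2*40000)*(-1*(-8)) = -37 + (-7 + 80000)*8 = -37 + 79993*8 = -37 + 639944 = 639907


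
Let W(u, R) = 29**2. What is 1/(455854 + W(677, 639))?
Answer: 1/456695 ≈ 2.1896e-6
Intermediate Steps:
W(u, R) = 841
1/(455854 + W(677, 639)) = 1/(455854 + 841) = 1/456695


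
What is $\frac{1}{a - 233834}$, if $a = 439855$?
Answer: $\frac{1}{206021} \approx 4.8539 \cdot 10^{-6}$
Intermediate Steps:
$\frac{1}{a - 233834} = \frac{1}{439855 - 233834} = \frac{1}{206021}$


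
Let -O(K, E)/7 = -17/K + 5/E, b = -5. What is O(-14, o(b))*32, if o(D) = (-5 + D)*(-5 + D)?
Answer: -1416/5 ≈ -283.20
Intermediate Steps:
o(D) = (-5 + D)²
O(K, E) = -35/E + 119/K (O(K, E) = -7*(-17/K + 5/E) = -35/E + 119/K)
O(-14, o(b))*32 = (-35/(-5 - 5)² + 119/(-14))*32 = (-35/((-10)²) + 119*(-1/14))*32 = (-35/100 - 17/2)*32 = (-35*1/100 - 17/2)*32 = (-7/20 - 17/2)*32 = -177/20*32 = -1416/5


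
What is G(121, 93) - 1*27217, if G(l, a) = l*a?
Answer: -15964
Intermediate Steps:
G(l, a) = a*l
G(121, 93) - 1*27217 = 93*121 - 1*27217 = 11253 - 27217 = -15964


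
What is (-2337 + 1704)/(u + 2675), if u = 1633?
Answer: -211/1436 ≈ -0.14694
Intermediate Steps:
(-2337 + 1704)/(u + 2675) = (-2337 + 1704)/(1633 + 2675) = -633/4308 = -633*1/4308 = -211/1436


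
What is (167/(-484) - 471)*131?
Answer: -29885161/484 ≈ -61746.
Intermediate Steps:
(167/(-484) - 471)*131 = (167*(-1/484) - 471)*131 = (-167/484 - 471)*131 = -228131/484*131 = -29885161/484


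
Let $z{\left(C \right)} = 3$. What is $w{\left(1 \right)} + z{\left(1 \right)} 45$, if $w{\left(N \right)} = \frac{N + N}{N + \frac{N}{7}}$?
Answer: $\frac{547}{4} \approx 136.75$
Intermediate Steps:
$w{\left(N \right)} = \frac{7}{4}$ ($w{\left(N \right)} = \frac{2 N}{N + N \frac{1}{7}} = \frac{2 N}{N + \frac{N}{7}} = \frac{2 N}{\frac{8}{7} N} = 2 N \frac{7}{8 N} = \frac{7}{4}$)
$w{\left(1 \right)} + z{\left(1 \right)} 45 = \frac{7}{4} + 3 \cdot 45 = \frac{7}{4} + 135 = \frac{547}{4}$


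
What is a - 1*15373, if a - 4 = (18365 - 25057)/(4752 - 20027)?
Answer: -234754783/15275 ≈ -15369.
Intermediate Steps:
a = 67792/15275 (a = 4 + (18365 - 25057)/(4752 - 20027) = 4 - 6692/(-15275) = 4 - 6692*(-1/15275) = 4 + 6692/15275 = 67792/15275 ≈ 4.4381)
a - 1*15373 = 67792/15275 - 1*15373 = 67792/15275 - 15373 = -234754783/15275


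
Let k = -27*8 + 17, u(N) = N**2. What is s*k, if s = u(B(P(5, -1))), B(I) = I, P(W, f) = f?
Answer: -199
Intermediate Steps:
s = 1 (s = (-1)**2 = 1)
k = -199 (k = -216 + 17 = -199)
s*k = 1*(-199) = -199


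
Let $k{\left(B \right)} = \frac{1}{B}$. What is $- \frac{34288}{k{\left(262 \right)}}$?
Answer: $-8983456$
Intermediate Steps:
$- \frac{34288}{k{\left(262 \right)}} = - \frac{34288}{\frac{1}{262}} = - 34288 \frac{1}{\frac{1}{262}} = \left(-34288\right) 262 = -8983456$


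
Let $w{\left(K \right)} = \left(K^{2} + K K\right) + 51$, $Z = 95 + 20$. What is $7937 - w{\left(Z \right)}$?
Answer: $-18564$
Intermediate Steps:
$Z = 115$
$w{\left(K \right)} = 51 + 2 K^{2}$ ($w{\left(K \right)} = \left(K^{2} + K^{2}\right) + 51 = 2 K^{2} + 51 = 51 + 2 K^{2}$)
$7937 - w{\left(Z \right)} = 7937 - \left(51 + 2 \cdot 115^{2}\right) = 7937 - \left(51 + 2 \cdot 13225\right) = 7937 - \left(51 + 26450\right) = 7937 - 26501 = -18564$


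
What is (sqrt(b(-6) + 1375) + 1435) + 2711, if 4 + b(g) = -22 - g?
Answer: 4146 + sqrt(1355) ≈ 4182.8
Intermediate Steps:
b(g) = -26 - g (b(g) = -4 + (-22 - g) = -26 - g)
(sqrt(b(-6) + 1375) + 1435) + 2711 = (sqrt((-26 - 1*(-6)) + 1375) + 1435) + 2711 = (sqrt((-26 + 6) + 1375) + 1435) + 2711 = (sqrt(-20 + 1375) + 1435) + 2711 = (sqrt(1355) + 1435) + 2711 = (1435 + sqrt(1355)) + 2711 = 4146 + sqrt(1355)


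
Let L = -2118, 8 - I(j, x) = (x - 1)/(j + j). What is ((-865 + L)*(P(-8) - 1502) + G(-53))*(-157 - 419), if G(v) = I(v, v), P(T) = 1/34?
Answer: -2325212677728/901 ≈ -2.5807e+9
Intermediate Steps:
I(j, x) = 8 - (-1 + x)/(2*j) (I(j, x) = 8 - (x - 1)/(j + j) = 8 - (-1 + x)/(2*j))
P(T) = 1/34
G(v) = (1 + 15*v)/(2*v) (G(v) = (1 - v + 16*v)/(2*v) = (1 + 15*v)/(2*v))
((-865 + L)*(P(-8) - 1502) + G(-53))*(-157 - 419) = ((-865 - 2118)*(1/34 - 1502) + (½)*(1 + 15*(-53))/(-53))*(-157 - 419) = (-2983*(-51067/34) + (½)*(-1/53)*(1 - 795))*(-576) = (152332861/34 + (½)*(-1/53)*(-794))*(-576) = (152332861/34 + 397/53)*(-576) = (8073655131/1802)*(-576) = -2325212677728/901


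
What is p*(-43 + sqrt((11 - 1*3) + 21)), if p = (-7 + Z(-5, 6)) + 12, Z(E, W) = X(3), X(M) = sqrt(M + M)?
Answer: -(5 + sqrt(6))*(43 - sqrt(29)) ≈ -280.21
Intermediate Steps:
X(M) = sqrt(2)*sqrt(M) (X(M) = sqrt(2*M) = sqrt(2)*sqrt(M))
Z(E, W) = sqrt(6) (Z(E, W) = sqrt(2)*sqrt(3) = sqrt(6))
p = 5 + sqrt(6) (p = (-7 + sqrt(6)) + 12 = 5 + sqrt(6) ≈ 7.4495)
p*(-43 + sqrt((11 - 1*3) + 21)) = (5 + sqrt(6))*(-43 + sqrt((11 - 1*3) + 21)) = (5 + sqrt(6))*(-43 + sqrt((11 - 3) + 21)) = (5 + sqrt(6))*(-43 + sqrt(8 + 21)) = (5 + sqrt(6))*(-43 + sqrt(29)) = (-43 + sqrt(29))*(5 + sqrt(6))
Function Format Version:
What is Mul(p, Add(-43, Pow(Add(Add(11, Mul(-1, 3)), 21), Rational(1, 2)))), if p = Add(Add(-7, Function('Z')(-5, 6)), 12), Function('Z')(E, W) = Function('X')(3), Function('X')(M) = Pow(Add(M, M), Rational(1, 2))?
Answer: Mul(-1, Add(5, Pow(6, Rational(1, 2))), Add(43, Mul(-1, Pow(29, Rational(1, 2))))) ≈ -280.21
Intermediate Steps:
Function('X')(M) = Mul(Pow(2, Rational(1, 2)), Pow(M, Rational(1, 2))) (Function('X')(M) = Pow(Mul(2, M), Rational(1, 2)) = Mul(Pow(2, Rational(1, 2)), Pow(M, Rational(1, 2))))
Function('Z')(E, W) = Pow(6, Rational(1, 2)) (Function('Z')(E, W) = Mul(Pow(2, Rational(1, 2)), Pow(3, Rational(1, 2))) = Pow(6, Rational(1, 2)))
p = Add(5, Pow(6, Rational(1, 2))) (p = Add(Add(-7, Pow(6, Rational(1, 2))), 12) = Add(5, Pow(6, Rational(1, 2))) ≈ 7.4495)
Mul(p, Add(-43, Pow(Add(Add(11, Mul(-1, 3)), 21), Rational(1, 2)))) = Mul(Add(5, Pow(6, Rational(1, 2))), Add(-43, Pow(Add(Add(11, Mul(-1, 3)), 21), Rational(1, 2)))) = Mul(Add(5, Pow(6, Rational(1, 2))), Add(-43, Pow(Add(Add(11, -3), 21), Rational(1, 2)))) = Mul(Add(5, Pow(6, Rational(1, 2))), Add(-43, Pow(Add(8, 21), Rational(1, 2)))) = Mul(Add(5, Pow(6, Rational(1, 2))), Add(-43, Pow(29, Rational(1, 2)))) = Mul(Add(-43, Pow(29, Rational(1, 2))), Add(5, Pow(6, Rational(1, 2))))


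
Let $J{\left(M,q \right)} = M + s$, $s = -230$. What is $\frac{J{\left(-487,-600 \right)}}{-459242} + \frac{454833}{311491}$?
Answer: $\frac{209101755633}{143049749822} \approx 1.4617$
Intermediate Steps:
$J{\left(M,q \right)} = -230 + M$ ($J{\left(M,q \right)} = M - 230 = -230 + M$)
$\frac{J{\left(-487,-600 \right)}}{-459242} + \frac{454833}{311491} = \frac{-230 - 487}{-459242} + \frac{454833}{311491} = \left(-717\right) \left(- \frac{1}{459242}\right) + 454833 \cdot \frac{1}{311491} = \frac{717}{459242} + \frac{454833}{311491} = \frac{209101755633}{143049749822}$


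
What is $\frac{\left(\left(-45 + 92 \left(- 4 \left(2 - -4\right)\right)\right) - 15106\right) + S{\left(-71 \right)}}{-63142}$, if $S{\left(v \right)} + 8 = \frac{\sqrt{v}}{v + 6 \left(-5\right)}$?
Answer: $\frac{17367}{63142} + \frac{i \sqrt{71}}{6377342} \approx 0.27505 + 1.3213 \cdot 10^{-6} i$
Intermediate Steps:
$S{\left(v \right)} = -8 + \frac{\sqrt{v}}{-30 + v}$ ($S{\left(v \right)} = -8 + \frac{\sqrt{v}}{v + 6 \left(-5\right)} = -8 + \frac{\sqrt{v}}{v - 30} = -8 + \frac{\sqrt{v}}{-30 + v}$)
$\frac{\left(\left(-45 + 92 \left(- 4 \left(2 - -4\right)\right)\right) - 15106\right) + S{\left(-71 \right)}}{-63142} = \frac{\left(\left(-45 + 92 \left(- 4 \left(2 - -4\right)\right)\right) - 15106\right) + \frac{240 + \sqrt{-71} - -568}{-30 - 71}}{-63142} = \left(\left(\left(-45 + 92 \left(- 4 \left(2 + 4\right)\right)\right) - 15106\right) + \frac{240 + i \sqrt{71} + 568}{-101}\right) \left(- \frac{1}{63142}\right) = \left(\left(\left(-45 + 92 \left(\left(-4\right) 6\right)\right) - 15106\right) - \frac{808 + i \sqrt{71}}{101}\right) \left(- \frac{1}{63142}\right) = \left(\left(\left(-45 + 92 \left(-24\right)\right) - 15106\right) - \left(8 + \frac{i \sqrt{71}}{101}\right)\right) \left(- \frac{1}{63142}\right) = \left(\left(\left(-45 - 2208\right) - 15106\right) - \left(8 + \frac{i \sqrt{71}}{101}\right)\right) \left(- \frac{1}{63142}\right) = \left(\left(-2253 - 15106\right) - \left(8 + \frac{i \sqrt{71}}{101}\right)\right) \left(- \frac{1}{63142}\right) = \left(-17359 - \left(8 + \frac{i \sqrt{71}}{101}\right)\right) \left(- \frac{1}{63142}\right) = \left(-17367 - \frac{i \sqrt{71}}{101}\right) \left(- \frac{1}{63142}\right) = \frac{17367}{63142} + \frac{i \sqrt{71}}{6377342}$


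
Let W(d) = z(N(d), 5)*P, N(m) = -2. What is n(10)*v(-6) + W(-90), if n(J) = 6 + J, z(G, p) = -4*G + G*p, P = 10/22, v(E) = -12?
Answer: -2122/11 ≈ -192.91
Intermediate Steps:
P = 5/11 (P = 10*(1/22) = 5/11 ≈ 0.45455)
W(d) = -10/11 (W(d) = -2*(-4 + 5)*(5/11) = -2*1*(5/11) = -2*5/11 = -10/11)
n(10)*v(-6) + W(-90) = (6 + 10)*(-12) - 10/11 = 16*(-12) - 10/11 = -192 - 10/11 = -2122/11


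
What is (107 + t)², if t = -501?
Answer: 155236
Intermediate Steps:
(107 + t)² = (107 - 501)² = (-394)² = 155236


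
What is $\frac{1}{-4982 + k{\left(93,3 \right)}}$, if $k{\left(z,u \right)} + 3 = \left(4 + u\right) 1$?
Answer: $- \frac{1}{4978} \approx -0.00020088$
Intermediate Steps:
$k{\left(z,u \right)} = 1 + u$ ($k{\left(z,u \right)} = -3 + \left(4 + u\right) 1 = -3 + \left(4 + u\right) = 1 + u$)
$\frac{1}{-4982 + k{\left(93,3 \right)}} = \frac{1}{-4982 + \left(1 + 3\right)} = \frac{1}{-4982 + 4} = \frac{1}{-4978} = - \frac{1}{4978}$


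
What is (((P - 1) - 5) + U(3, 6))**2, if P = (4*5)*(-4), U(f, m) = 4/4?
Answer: 7225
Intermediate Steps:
U(f, m) = 1 (U(f, m) = 4*(1/4) = 1)
P = -80 (P = 20*(-4) = -80)
(((P - 1) - 5) + U(3, 6))**2 = (((-80 - 1) - 5) + 1)**2 = ((-81 - 5) + 1)**2 = (-86 + 1)**2 = (-85)**2 = 7225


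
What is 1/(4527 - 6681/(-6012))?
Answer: 2004/9074335 ≈ 0.00022084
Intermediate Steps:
1/(4527 - 6681/(-6012)) = 1/(4527 - 6681*(-1/6012)) = 1/(4527 + 2227/2004) = 1/(9074335/2004) = 2004/9074335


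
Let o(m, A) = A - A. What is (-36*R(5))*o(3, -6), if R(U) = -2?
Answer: 0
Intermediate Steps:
o(m, A) = 0
(-36*R(5))*o(3, -6) = -36*(-2)*0 = 72*0 = 0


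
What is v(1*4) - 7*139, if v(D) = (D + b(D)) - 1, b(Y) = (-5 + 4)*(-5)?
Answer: -965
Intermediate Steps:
b(Y) = 5 (b(Y) = -1*(-5) = 5)
v(D) = 4 + D (v(D) = (D + 5) - 1 = (5 + D) - 1 = 4 + D)
v(1*4) - 7*139 = (4 + 1*4) - 7*139 = (4 + 4) - 973 = 8 - 973 = -965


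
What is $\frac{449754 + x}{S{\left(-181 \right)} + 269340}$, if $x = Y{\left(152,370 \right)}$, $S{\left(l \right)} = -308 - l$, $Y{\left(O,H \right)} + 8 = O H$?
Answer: $\frac{505986}{269213} \approx 1.8795$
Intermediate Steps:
$Y{\left(O,H \right)} = -8 + H O$ ($Y{\left(O,H \right)} = -8 + O H = -8 + H O$)
$x = 56232$ ($x = -8 + 370 \cdot 152 = -8 + 56240 = 56232$)
$\frac{449754 + x}{S{\left(-181 \right)} + 269340} = \frac{449754 + 56232}{\left(-308 - -181\right) + 269340} = \frac{505986}{\left(-308 + 181\right) + 269340} = \frac{505986}{-127 + 269340} = \frac{505986}{269213}$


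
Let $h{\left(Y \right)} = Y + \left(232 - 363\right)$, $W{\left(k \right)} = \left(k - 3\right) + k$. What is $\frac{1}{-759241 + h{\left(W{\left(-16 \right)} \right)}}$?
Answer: $- \frac{1}{759407} \approx -1.3168 \cdot 10^{-6}$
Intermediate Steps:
$W{\left(k \right)} = -3 + 2 k$ ($W{\left(k \right)} = \left(-3 + k\right) + k = -3 + 2 k$)
$h{\left(Y \right)} = -131 + Y$ ($h{\left(Y \right)} = Y + \left(232 - 363\right) = Y - 131 = -131 + Y$)
$\frac{1}{-759241 + h{\left(W{\left(-16 \right)} \right)}} = \frac{1}{-759241 + \left(-131 + \left(-3 + 2 \left(-16\right)\right)\right)} = \frac{1}{-759241 - 166} = \frac{1}{-759407} = - \frac{1}{759407}$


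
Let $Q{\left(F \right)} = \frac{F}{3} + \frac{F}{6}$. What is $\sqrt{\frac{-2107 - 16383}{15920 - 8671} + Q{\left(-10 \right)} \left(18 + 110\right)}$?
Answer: $\frac{5 i \sqrt{1350590186}}{7249} \approx 25.349 i$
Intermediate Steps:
$Q{\left(F \right)} = \frac{F}{2}$ ($Q{\left(F \right)} = F \frac{1}{3} + F \frac{1}{6} = \frac{F}{3} + \frac{F}{6} = \frac{F}{2}$)
$\sqrt{\frac{-2107 - 16383}{15920 - 8671} + Q{\left(-10 \right)} \left(18 + 110\right)} = \sqrt{\frac{-2107 - 16383}{15920 - 8671} + \frac{1}{2} \left(-10\right) \left(18 + 110\right)} = \sqrt{- \frac{18490}{7249} - 640} = \sqrt{- \frac{4657850}{7249}} = \frac{5 i \sqrt{1350590186}}{7249}$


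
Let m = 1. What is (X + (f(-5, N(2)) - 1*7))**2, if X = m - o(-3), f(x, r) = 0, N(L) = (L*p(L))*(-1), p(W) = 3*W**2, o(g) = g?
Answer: 9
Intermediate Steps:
N(L) = -3*L**3 (N(L) = (L*(3*L**2))*(-1) = (3*L**3)*(-1) = -3*L**3)
X = 4 (X = 1 - 1*(-3) = 1 + 3 = 4)
(X + (f(-5, N(2)) - 1*7))**2 = (4 + (0 - 1*7))**2 = (4 + (0 - 7))**2 = (4 - 7)**2 = (-3)**2 = 9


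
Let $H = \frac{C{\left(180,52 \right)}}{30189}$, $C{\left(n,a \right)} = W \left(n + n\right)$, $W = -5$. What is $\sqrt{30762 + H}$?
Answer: $\frac{\sqrt{3115076176578}}{10063} \approx 175.39$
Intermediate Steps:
$C{\left(n,a \right)} = - 10 n$ ($C{\left(n,a \right)} = - 5 \left(n + n\right) = - 5 \cdot 2 n = - 10 n$)
$H = - \frac{600}{10063}$ ($H = \frac{\left(-10\right) 180}{30189} = \left(-1800\right) \frac{1}{30189} = - \frac{600}{10063} \approx -0.059624$)
$\sqrt{30762 + H} = \sqrt{30762 - \frac{600}{10063}} = \sqrt{\frac{309557406}{10063}} = \frac{\sqrt{3115076176578}}{10063}$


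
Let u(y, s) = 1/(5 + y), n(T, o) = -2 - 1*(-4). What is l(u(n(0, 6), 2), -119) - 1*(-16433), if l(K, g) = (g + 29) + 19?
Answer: 16362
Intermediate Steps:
n(T, o) = 2 (n(T, o) = -2 + 4 = 2)
l(K, g) = 48 + g (l(K, g) = (29 + g) + 19 = 48 + g)
l(u(n(0, 6), 2), -119) - 1*(-16433) = (48 - 119) - 1*(-16433) = -71 + 16433 = 16362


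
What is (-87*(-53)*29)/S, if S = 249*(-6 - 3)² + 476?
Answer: 133719/20645 ≈ 6.4771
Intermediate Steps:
S = 20645 (S = 249*(-9)² + 476 = 249*81 + 476 = 20169 + 476 = 20645)
(-87*(-53)*29)/S = (-87*(-53)*29)/20645 = (4611*29)*(1/20645) = 133719*(1/20645) = 133719/20645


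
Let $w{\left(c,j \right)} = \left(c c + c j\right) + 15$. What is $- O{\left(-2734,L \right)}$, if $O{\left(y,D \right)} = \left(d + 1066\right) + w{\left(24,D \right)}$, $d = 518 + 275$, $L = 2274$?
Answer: $-57026$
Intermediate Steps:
$d = 793$
$w{\left(c,j \right)} = 15 + c^{2} + c j$ ($w{\left(c,j \right)} = \left(c^{2} + c j\right) + 15 = 15 + c^{2} + c j$)
$O{\left(y,D \right)} = 2450 + 24 D$ ($O{\left(y,D \right)} = \left(793 + 1066\right) + \left(15 + 24^{2} + 24 D\right) = 1859 + \left(15 + 576 + 24 D\right) = 1859 + \left(591 + 24 D\right) = 2450 + 24 D$)
$- O{\left(-2734,L \right)} = - (2450 + 24 \cdot 2274) = - (2450 + 54576) = \left(-1\right) 57026 = -57026$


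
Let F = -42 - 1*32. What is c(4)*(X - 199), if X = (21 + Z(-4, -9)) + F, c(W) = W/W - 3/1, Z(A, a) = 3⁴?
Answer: 342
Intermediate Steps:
Z(A, a) = 81
F = -74 (F = -42 - 32 = -74)
c(W) = -2 (c(W) = 1 - 3*1 = 1 - 3 = -2)
X = 28 (X = (21 + 81) - 74 = 102 - 74 = 28)
c(4)*(X - 199) = -2*(28 - 199) = -2*(-171) = 342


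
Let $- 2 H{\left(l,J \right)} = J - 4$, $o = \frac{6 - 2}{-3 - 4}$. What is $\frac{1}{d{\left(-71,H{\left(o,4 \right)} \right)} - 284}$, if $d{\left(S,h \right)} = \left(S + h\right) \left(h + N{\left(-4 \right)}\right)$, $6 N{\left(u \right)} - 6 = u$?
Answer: $- \frac{3}{923} \approx -0.0032503$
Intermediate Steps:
$N{\left(u \right)} = 1 + \frac{u}{6}$
$o = - \frac{4}{7}$ ($o = \frac{4}{-7} = 4 \left(- \frac{1}{7}\right) = - \frac{4}{7} \approx -0.57143$)
$H{\left(l,J \right)} = 2 - \frac{J}{2}$ ($H{\left(l,J \right)} = - \frac{J - 4}{2} = - \frac{-4 + J}{2} = 2 - \frac{J}{2}$)
$d{\left(S,h \right)} = \left(\frac{1}{3} + h\right) \left(S + h\right)$ ($d{\left(S,h \right)} = \left(S + h\right) \left(h + \left(1 + \frac{1}{6} \left(-4\right)\right)\right) = \left(S + h\right) \left(h + \left(1 - \frac{2}{3}\right)\right) = \left(S + h\right) \left(h + \frac{1}{3}\right) = \left(S + h\right) \left(\frac{1}{3} + h\right) = \left(\frac{1}{3} + h\right) \left(S + h\right)$)
$\frac{1}{d{\left(-71,H{\left(o,4 \right)} \right)} - 284} = \frac{1}{\left(\left(2 - 2\right)^{2} + \frac{1}{3} \left(-71\right) + \frac{2 - 2}{3} - 71 \left(2 - 2\right)\right) - 284} = \frac{1}{\left(\left(2 - 2\right)^{2} - \frac{71}{3} + \frac{2 - 2}{3} - 71 \left(2 - 2\right)\right) - 284} = \frac{1}{\left(0^{2} - \frac{71}{3} + \frac{1}{3} \cdot 0 - 0\right) - 284} = \frac{1}{\left(0 - \frac{71}{3} + 0 + 0\right) - 284} = \frac{1}{- \frac{71}{3} - 284} = \frac{1}{- \frac{923}{3}} = - \frac{3}{923}$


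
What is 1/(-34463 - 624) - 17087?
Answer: -599531570/35087 ≈ -17087.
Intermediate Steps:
1/(-34463 - 624) - 17087 = 1/(-35087) - 17087 = -1/35087 - 17087 = -599531570/35087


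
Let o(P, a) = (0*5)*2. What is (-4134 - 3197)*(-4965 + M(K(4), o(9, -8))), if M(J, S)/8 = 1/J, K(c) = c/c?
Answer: 36339767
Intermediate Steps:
K(c) = 1
o(P, a) = 0 (o(P, a) = 0*2 = 0)
M(J, S) = 8/J
(-4134 - 3197)*(-4965 + M(K(4), o(9, -8))) = (-4134 - 3197)*(-4965 + 8/1) = -7331*(-4965 + 8*1) = -7331*(-4965 + 8) = -7331*(-4957) = 36339767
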